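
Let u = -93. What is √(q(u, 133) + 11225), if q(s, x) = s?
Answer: 22*√23 ≈ 105.51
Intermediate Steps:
√(q(u, 133) + 11225) = √(-93 + 11225) = √11132 = 22*√23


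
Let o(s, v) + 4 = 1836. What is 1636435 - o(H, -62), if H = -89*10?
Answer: 1634603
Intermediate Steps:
H = -890
o(s, v) = 1832 (o(s, v) = -4 + 1836 = 1832)
1636435 - o(H, -62) = 1636435 - 1*1832 = 1636435 - 1832 = 1634603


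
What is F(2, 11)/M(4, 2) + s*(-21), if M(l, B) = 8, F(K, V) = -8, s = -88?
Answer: 1847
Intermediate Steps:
F(2, 11)/M(4, 2) + s*(-21) = -8/8 - 88*(-21) = -8*⅛ + 1848 = -1 + 1848 = 1847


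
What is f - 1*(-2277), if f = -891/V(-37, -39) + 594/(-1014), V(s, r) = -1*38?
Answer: 14769711/6422 ≈ 2299.9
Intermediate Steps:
V(s, r) = -38
f = 146817/6422 (f = -891/(-38) + 594/(-1014) = -891*(-1/38) + 594*(-1/1014) = 891/38 - 99/169 = 146817/6422 ≈ 22.862)
f - 1*(-2277) = 146817/6422 - 1*(-2277) = 146817/6422 + 2277 = 14769711/6422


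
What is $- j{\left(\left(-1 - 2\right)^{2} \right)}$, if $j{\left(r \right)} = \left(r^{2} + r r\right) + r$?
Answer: $-171$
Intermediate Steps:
$j{\left(r \right)} = r + 2 r^{2}$ ($j{\left(r \right)} = \left(r^{2} + r^{2}\right) + r = 2 r^{2} + r = r + 2 r^{2}$)
$- j{\left(\left(-1 - 2\right)^{2} \right)} = - \left(-1 - 2\right)^{2} \left(1 + 2 \left(-1 - 2\right)^{2}\right) = - \left(-3\right)^{2} \left(1 + 2 \left(-3\right)^{2}\right) = - 9 \left(1 + 2 \cdot 9\right) = - 9 \left(1 + 18\right) = - 9 \cdot 19 = \left(-1\right) 171 = -171$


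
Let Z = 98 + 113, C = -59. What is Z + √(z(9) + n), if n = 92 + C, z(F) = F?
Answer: 211 + √42 ≈ 217.48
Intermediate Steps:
Z = 211
n = 33 (n = 92 - 59 = 33)
Z + √(z(9) + n) = 211 + √(9 + 33) = 211 + √42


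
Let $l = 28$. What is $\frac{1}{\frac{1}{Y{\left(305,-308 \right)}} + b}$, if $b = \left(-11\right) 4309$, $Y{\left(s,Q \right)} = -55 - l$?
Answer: $- \frac{83}{3934118} \approx -2.1097 \cdot 10^{-5}$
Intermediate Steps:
$Y{\left(s,Q \right)} = -83$ ($Y{\left(s,Q \right)} = -55 - 28 = -83$)
$b = -47399$
$\frac{1}{\frac{1}{Y{\left(305,-308 \right)}} + b} = \frac{1}{\frac{1}{-83} - 47399} = \frac{1}{- \frac{1}{83} - 47399} = \frac{1}{- \frac{3934118}{83}} = - \frac{83}{3934118}$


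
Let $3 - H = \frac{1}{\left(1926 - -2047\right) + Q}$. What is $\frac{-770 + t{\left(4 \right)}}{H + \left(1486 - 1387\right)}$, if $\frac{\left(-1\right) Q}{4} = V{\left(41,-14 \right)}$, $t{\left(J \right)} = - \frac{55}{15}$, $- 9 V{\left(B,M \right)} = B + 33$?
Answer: $- \frac{83679013}{11032191} \approx -7.585$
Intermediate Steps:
$V{\left(B,M \right)} = - \frac{11}{3} - \frac{B}{9}$ ($V{\left(B,M \right)} = - \frac{B + 33}{9} = - \frac{33 + B}{9} = - \frac{11}{3} - \frac{B}{9}$)
$t{\left(J \right)} = - \frac{11}{3}$ ($t{\left(J \right)} = \left(-55\right) \frac{1}{15} = - \frac{11}{3}$)
$Q = \frac{296}{9}$ ($Q = - 4 \left(- \frac{11}{3} - \frac{41}{9}\right) = \left(-4\right) \left(- \frac{74}{9}\right) = \frac{296}{9} \approx 32.889$)
$H = \frac{108150}{36053}$ ($H = 3 - \frac{1}{\left(1926 - -2047\right) + \frac{296}{9}} = 3 - \frac{1}{\left(1926 + 2047\right) + \frac{296}{9}} = 3 - \frac{1}{3973 + \frac{296}{9}} = 3 - \frac{1}{\frac{36053}{9}} = 3 - \frac{9}{36053} = \frac{108150}{36053} \approx 2.9997$)
$\frac{-770 + t{\left(4 \right)}}{H + \left(1486 - 1387\right)} = \frac{-770 - \frac{11}{3}}{\frac{108150}{36053} + \left(1486 - 1387\right)} = - \frac{2321}{3 \left(\frac{108150}{36053} + 99\right)} = - \frac{2321}{3 \cdot \frac{3677397}{36053}} = \left(- \frac{2321}{3}\right) \frac{36053}{3677397} = - \frac{83679013}{11032191}$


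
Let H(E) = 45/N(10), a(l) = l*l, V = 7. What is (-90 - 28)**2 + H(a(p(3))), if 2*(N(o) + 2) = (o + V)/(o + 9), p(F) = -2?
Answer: 819806/59 ≈ 13895.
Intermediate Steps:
N(o) = -2 + (7 + o)/(2*(9 + o)) (N(o) = -2 + ((o + 7)/(o + 9))/2 = -2 + ((7 + o)/(9 + o))/2 = -2 + (7 + o)/(2*(9 + o)))
a(l) = l**2
H(E) = -1710/59 (H(E) = 45/(((-29 - 3*10)/(2*(9 + 10)))) = 45/(((1/2)*(-29 - 30)/19)) = 45/(((1/2)*(1/19)*(-59))) = 45/(-59/38) = 45*(-38/59) = -1710/59)
(-90 - 28)**2 + H(a(p(3))) = (-90 - 28)**2 - 1710/59 = (-118)**2 - 1710/59 = 13924 - 1710/59 = 819806/59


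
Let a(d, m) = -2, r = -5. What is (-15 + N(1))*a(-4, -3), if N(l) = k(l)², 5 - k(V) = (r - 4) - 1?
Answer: -420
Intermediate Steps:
k(V) = 15 (k(V) = 5 - ((-5 - 4) - 1) = 5 - (-9 - 1) = 5 - 1*(-10) = 5 + 10 = 15)
N(l) = 225 (N(l) = 15² = 225)
(-15 + N(1))*a(-4, -3) = (-15 + 225)*(-2) = 210*(-2) = -420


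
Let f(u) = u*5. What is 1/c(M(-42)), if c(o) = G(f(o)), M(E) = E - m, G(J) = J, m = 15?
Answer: -1/285 ≈ -0.0035088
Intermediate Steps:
f(u) = 5*u
M(E) = -15 + E (M(E) = E - 1*15 = E - 15 = -15 + E)
c(o) = 5*o
1/c(M(-42)) = 1/(5*(-15 - 42)) = 1/(5*(-57)) = 1/(-285) = -1/285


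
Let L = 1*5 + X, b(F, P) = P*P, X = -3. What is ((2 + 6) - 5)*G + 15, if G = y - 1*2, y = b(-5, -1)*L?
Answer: 15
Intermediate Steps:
b(F, P) = P²
L = 2 (L = 1*5 - 3 = 5 - 3 = 2)
y = 2 (y = (-1)²*2 = 1*2 = 2)
G = 0 (G = 2 - 1*2 = 2 - 2 = 0)
((2 + 6) - 5)*G + 15 = ((2 + 6) - 5)*0 + 15 = (8 - 5)*0 + 15 = 3*0 + 15 = 0 + 15 = 15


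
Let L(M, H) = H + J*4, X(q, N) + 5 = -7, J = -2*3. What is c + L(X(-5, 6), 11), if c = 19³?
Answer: 6846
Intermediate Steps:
J = -6
X(q, N) = -12 (X(q, N) = -5 - 7 = -12)
L(M, H) = -24 + H (L(M, H) = H - 6*4 = H - 24 = -24 + H)
c = 6859
c + L(X(-5, 6), 11) = 6859 + (-24 + 11) = 6859 - 13 = 6846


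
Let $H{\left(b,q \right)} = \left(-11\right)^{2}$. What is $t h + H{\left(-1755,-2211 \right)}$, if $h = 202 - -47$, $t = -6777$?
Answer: $-1687352$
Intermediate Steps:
$H{\left(b,q \right)} = 121$
$h = 249$ ($h = 202 + 47 = 249$)
$t h + H{\left(-1755,-2211 \right)} = \left(-6777\right) 249 + 121 = -1687473 + 121 = -1687352$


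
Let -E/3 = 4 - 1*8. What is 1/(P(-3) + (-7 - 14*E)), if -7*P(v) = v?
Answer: -7/1222 ≈ -0.0057283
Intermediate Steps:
P(v) = -v/7
E = 12 (E = -3*(4 - 1*8) = -3*(4 - 8) = -3*(-4) = 12)
1/(P(-3) + (-7 - 14*E)) = 1/(-⅐*(-3) + (-7 - 14*12)) = 1/(3/7 + (-7 - 168)) = 1/(3/7 - 175) = 1/(-1222/7) = -7/1222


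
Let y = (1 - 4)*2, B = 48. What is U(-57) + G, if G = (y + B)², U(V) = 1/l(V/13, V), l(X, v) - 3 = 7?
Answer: 17641/10 ≈ 1764.1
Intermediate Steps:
l(X, v) = 10 (l(X, v) = 3 + 7 = 10)
U(V) = ⅒ (U(V) = 1/10 = ⅒)
y = -6 (y = -3*2 = -6)
G = 1764 (G = (-6 + 48)² = 42² = 1764)
U(-57) + G = ⅒ + 1764 = 17641/10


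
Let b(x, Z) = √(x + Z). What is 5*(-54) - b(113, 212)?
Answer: -270 - 5*√13 ≈ -288.03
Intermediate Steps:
b(x, Z) = √(Z + x)
5*(-54) - b(113, 212) = 5*(-54) - √(212 + 113) = -270 - √325 = -270 - 5*√13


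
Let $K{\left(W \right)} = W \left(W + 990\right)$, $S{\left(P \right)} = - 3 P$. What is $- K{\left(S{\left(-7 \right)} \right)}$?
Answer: $-21231$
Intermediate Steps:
$K{\left(W \right)} = W \left(990 + W\right)$
$- K{\left(S{\left(-7 \right)} \right)} = - \left(-3\right) \left(-7\right) \left(990 - -21\right) = - 21 \left(990 + 21\right) = - 21 \cdot 1011 = \left(-1\right) 21231 = -21231$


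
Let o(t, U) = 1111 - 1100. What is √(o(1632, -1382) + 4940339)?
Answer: 5*√197614 ≈ 2222.7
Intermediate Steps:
o(t, U) = 11
√(o(1632, -1382) + 4940339) = √(11 + 4940339) = √4940350 = 5*√197614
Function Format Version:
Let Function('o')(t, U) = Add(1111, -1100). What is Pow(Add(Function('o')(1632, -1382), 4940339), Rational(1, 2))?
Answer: Mul(5, Pow(197614, Rational(1, 2))) ≈ 2222.7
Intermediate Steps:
Function('o')(t, U) = 11
Pow(Add(Function('o')(1632, -1382), 4940339), Rational(1, 2)) = Pow(Add(11, 4940339), Rational(1, 2)) = Pow(4940350, Rational(1, 2)) = Mul(5, Pow(197614, Rational(1, 2)))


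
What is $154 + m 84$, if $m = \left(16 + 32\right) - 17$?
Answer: $2758$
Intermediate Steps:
$m = 31$ ($m = 48 - 17 = 31$)
$154 + m 84 = 154 + 31 \cdot 84 = 154 + 2604 = 2758$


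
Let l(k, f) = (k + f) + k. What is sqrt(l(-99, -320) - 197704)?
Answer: I*sqrt(198222) ≈ 445.22*I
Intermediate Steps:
l(k, f) = f + 2*k (l(k, f) = (f + k) + k = f + 2*k)
sqrt(l(-99, -320) - 197704) = sqrt((-320 + 2*(-99)) - 197704) = sqrt((-320 - 198) - 197704) = sqrt(-518 - 197704) = sqrt(-198222) = I*sqrt(198222)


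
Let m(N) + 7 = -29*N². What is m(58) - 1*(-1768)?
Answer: -95795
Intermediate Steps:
m(N) = -7 - 29*N²
m(58) - 1*(-1768) = (-7 - 29*58²) - 1*(-1768) = (-7 - 29*3364) + 1768 = (-7 - 97556) + 1768 = -97563 + 1768 = -95795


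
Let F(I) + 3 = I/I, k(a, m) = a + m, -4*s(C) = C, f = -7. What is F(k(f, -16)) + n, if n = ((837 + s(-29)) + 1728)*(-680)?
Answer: -1749132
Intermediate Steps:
s(C) = -C/4
F(I) = -2 (F(I) = -3 + I/I = -3 + 1 = -2)
n = -1749130 (n = ((837 - ¼*(-29)) + 1728)*(-680) = ((837 + 29/4) + 1728)*(-680) = (3377/4 + 1728)*(-680) = (10289/4)*(-680) = -1749130)
F(k(f, -16)) + n = -2 - 1749130 = -1749132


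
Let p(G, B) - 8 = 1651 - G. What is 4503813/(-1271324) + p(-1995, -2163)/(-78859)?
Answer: -359811607263/100255339316 ≈ -3.5890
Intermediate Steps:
p(G, B) = 1659 - G (p(G, B) = 8 + (1651 - G) = 1659 - G)
4503813/(-1271324) + p(-1995, -2163)/(-78859) = 4503813/(-1271324) + (1659 - 1*(-1995))/(-78859) = 4503813*(-1/1271324) + (1659 + 1995)*(-1/78859) = -4503813/1271324 + 3654*(-1/78859) = -4503813/1271324 - 3654/78859 = -359811607263/100255339316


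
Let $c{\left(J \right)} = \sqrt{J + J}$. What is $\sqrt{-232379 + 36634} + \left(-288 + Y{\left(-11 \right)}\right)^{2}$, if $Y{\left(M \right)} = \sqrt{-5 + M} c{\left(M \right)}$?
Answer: $83296 + 2304 \sqrt{22} + i \sqrt{195745} \approx 94103.0 + 442.43 i$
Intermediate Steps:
$c{\left(J \right)} = \sqrt{2} \sqrt{J}$ ($c{\left(J \right)} = \sqrt{2 J} = \sqrt{2} \sqrt{J}$)
$Y{\left(M \right)} = \sqrt{2} \sqrt{M} \sqrt{-5 + M}$ ($Y{\left(M \right)} = \sqrt{-5 + M} \sqrt{2} \sqrt{M} = \sqrt{2} \sqrt{M} \sqrt{-5 + M}$)
$\sqrt{-232379 + 36634} + \left(-288 + Y{\left(-11 \right)}\right)^{2} = \sqrt{-232379 + 36634} + \left(-288 + \sqrt{2} \sqrt{-11} \sqrt{-5 - 11}\right)^{2} = \sqrt{-195745} + \left(-288 + \sqrt{2} i \sqrt{11} \sqrt{-16}\right)^{2} = i \sqrt{195745} + \left(-288 + \sqrt{2} i \sqrt{11} \cdot 4 i\right)^{2} = i \sqrt{195745} + \left(-288 - 4 \sqrt{22}\right)^{2} = \left(-288 - 4 \sqrt{22}\right)^{2} + i \sqrt{195745}$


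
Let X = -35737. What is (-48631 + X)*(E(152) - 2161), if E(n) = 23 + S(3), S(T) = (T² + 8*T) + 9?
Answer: 176835328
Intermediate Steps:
S(T) = 9 + T² + 8*T
E(n) = 65 (E(n) = 23 + (9 + 3² + 8*3) = 23 + (9 + 9 + 24) = 23 + 42 = 65)
(-48631 + X)*(E(152) - 2161) = (-48631 - 35737)*(65 - 2161) = -84368*(-2096) = 176835328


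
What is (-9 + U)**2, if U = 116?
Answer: 11449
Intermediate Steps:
(-9 + U)**2 = (-9 + 116)**2 = 107**2 = 11449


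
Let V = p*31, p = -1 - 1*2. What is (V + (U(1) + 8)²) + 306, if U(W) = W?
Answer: 294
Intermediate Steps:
p = -3 (p = -1 - 2 = -3)
V = -93 (V = -3*31 = -93)
(V + (U(1) + 8)²) + 306 = (-93 + (1 + 8)²) + 306 = (-93 + 9²) + 306 = (-93 + 81) + 306 = -12 + 306 = 294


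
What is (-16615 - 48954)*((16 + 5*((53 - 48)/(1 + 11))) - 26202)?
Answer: 20602238783/12 ≈ 1.7169e+9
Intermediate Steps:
(-16615 - 48954)*((16 + 5*((53 - 48)/(1 + 11))) - 26202) = -65569*((16 + 5*(5/12)) - 26202) = -65569*((16 + 25/12) - 26202) = -65569*(217/12 - 26202) = -65569*(-314207/12) = 20602238783/12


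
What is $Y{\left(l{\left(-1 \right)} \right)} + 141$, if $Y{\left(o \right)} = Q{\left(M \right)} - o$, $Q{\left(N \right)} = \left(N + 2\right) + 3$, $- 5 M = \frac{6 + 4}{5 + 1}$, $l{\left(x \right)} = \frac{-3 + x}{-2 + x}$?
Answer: $\frac{433}{3} \approx 144.33$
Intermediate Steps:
$l{\left(x \right)} = \frac{-3 + x}{-2 + x}$
$M = - \frac{1}{3}$ ($M = - \frac{\left(6 + 4\right) \frac{1}{5 + 1}}{5} = - \frac{10 \cdot \frac{1}{6}}{5} = \left(- \frac{1}{5}\right) \frac{5}{3} = - \frac{1}{3} \approx -0.33333$)
$Q{\left(N \right)} = 5 + N$ ($Q{\left(N \right)} = \left(2 + N\right) + 3 = 5 + N$)
$Y{\left(o \right)} = \frac{14}{3} - o$ ($Y{\left(o \right)} = \left(5 - \frac{1}{3}\right) - o = \frac{14}{3} - o$)
$Y{\left(l{\left(-1 \right)} \right)} + 141 = \left(\frac{14}{3} - \frac{-3 - 1}{-2 - 1}\right) + 141 = \left(\frac{14}{3} - \frac{1}{-3} \left(-4\right)\right) + 141 = \left(\frac{14}{3} - \left(- \frac{1}{3}\right) \left(-4\right)\right) + 141 = \left(\frac{14}{3} - \frac{4}{3}\right) + 141 = \frac{10}{3} + 141 = \frac{433}{3}$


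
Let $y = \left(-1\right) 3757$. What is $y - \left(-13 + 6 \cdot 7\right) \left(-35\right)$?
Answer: $-2742$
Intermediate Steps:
$y = -3757$
$y - \left(-13 + 6 \cdot 7\right) \left(-35\right) = -3757 - \left(-13 + 6 \cdot 7\right) \left(-35\right) = -3757 - \left(-13 + 42\right) \left(-35\right) = -3757 - 29 \left(-35\right) = -3757 - -1015 = -3757 + 1015 = -2742$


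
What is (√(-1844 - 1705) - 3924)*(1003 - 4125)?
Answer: 12250728 - 40586*I*√21 ≈ 1.2251e+7 - 1.8599e+5*I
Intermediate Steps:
(√(-1844 - 1705) - 3924)*(1003 - 4125) = (√(-3549) - 3924)*(-3122) = (13*I*√21 - 3924)*(-3122) = (-3924 + 13*I*√21)*(-3122) = 12250728 - 40586*I*√21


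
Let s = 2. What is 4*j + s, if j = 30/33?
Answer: 62/11 ≈ 5.6364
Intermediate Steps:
j = 10/11 (j = 30*(1/33) = 10/11 ≈ 0.90909)
4*j + s = 4*(10/11) + 2 = 40/11 + 2 = 62/11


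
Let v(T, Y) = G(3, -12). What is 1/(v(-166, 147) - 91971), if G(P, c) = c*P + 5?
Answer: -1/92002 ≈ -1.0869e-5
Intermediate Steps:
G(P, c) = 5 + P*c (G(P, c) = P*c + 5 = 5 + P*c)
v(T, Y) = -31 (v(T, Y) = 5 + 3*(-12) = 5 - 36 = -31)
1/(v(-166, 147) - 91971) = 1/(-31 - 91971) = 1/(-92002) = -1/92002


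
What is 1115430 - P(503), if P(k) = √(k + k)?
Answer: 1115430 - √1006 ≈ 1.1154e+6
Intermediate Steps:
P(k) = √2*√k (P(k) = √(2*k) = √2*√k)
1115430 - P(503) = 1115430 - √2*√503 = 1115430 - √1006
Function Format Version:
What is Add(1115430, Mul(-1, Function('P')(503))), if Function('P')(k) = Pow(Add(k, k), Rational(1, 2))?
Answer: Add(1115430, Mul(-1, Pow(1006, Rational(1, 2)))) ≈ 1.1154e+6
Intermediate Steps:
Function('P')(k) = Mul(Pow(2, Rational(1, 2)), Pow(k, Rational(1, 2))) (Function('P')(k) = Pow(Mul(2, k), Rational(1, 2)) = Mul(Pow(2, Rational(1, 2)), Pow(k, Rational(1, 2))))
Add(1115430, Mul(-1, Function('P')(503))) = Add(1115430, Mul(-1, Mul(Pow(2, Rational(1, 2)), Pow(503, Rational(1, 2))))) = Add(1115430, Mul(-1, Pow(1006, Rational(1, 2))))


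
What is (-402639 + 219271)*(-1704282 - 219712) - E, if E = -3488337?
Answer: 352802420129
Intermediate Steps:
(-402639 + 219271)*(-1704282 - 219712) - E = (-402639 + 219271)*(-1704282 - 219712) - 1*(-3488337) = -183368*(-1923994) + 3488337 = 352798931792 + 3488337 = 352802420129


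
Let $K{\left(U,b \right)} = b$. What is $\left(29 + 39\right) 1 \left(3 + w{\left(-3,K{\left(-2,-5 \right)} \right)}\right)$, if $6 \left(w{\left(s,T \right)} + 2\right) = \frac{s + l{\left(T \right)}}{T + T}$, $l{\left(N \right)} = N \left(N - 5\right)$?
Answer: $\frac{221}{15} \approx 14.733$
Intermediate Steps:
$l{\left(N \right)} = N \left(-5 + N\right)$
$w{\left(s,T \right)} = -2 + \frac{s + T \left(-5 + T\right)}{12 T}$ ($w{\left(s,T \right)} = -2 + \frac{\left(s + T \left(-5 + T\right)\right) \frac{1}{T + T}}{6} = -2 + \frac{\left(s + T \left(-5 + T\right)\right) \frac{1}{2 T}}{6} = -2 + \frac{\frac{1}{2} \frac{1}{T} \left(s + T \left(-5 + T\right)\right)}{6} = -2 + \frac{s + T \left(-5 + T\right)}{12 T}$)
$\left(29 + 39\right) 1 \left(3 + w{\left(-3,K{\left(-2,-5 \right)} \right)}\right) = \left(29 + 39\right) 1 \left(3 + \frac{-3 + \left(-5\right)^{2} - -145}{12 \left(-5\right)}\right) = 68 \cdot 1 \left(3 + \frac{1}{12} \left(- \frac{1}{5}\right) \left(-3 + 25 + 145\right)\right) = 68 \cdot 1 \left(3 + \frac{1}{12} \left(- \frac{1}{5}\right) 167\right) = 68 \cdot 1 \left(3 - \frac{167}{60}\right) = 68 \cdot 1 \cdot \frac{13}{60} = 68 \cdot \frac{13}{60} = \frac{221}{15}$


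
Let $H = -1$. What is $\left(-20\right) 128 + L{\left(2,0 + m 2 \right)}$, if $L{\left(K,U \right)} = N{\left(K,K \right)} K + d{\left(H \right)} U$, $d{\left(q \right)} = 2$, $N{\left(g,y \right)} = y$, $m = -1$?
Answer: $-2560$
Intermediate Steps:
$L{\left(K,U \right)} = K^{2} + 2 U$ ($L{\left(K,U \right)} = K K + 2 U = K^{2} + 2 U$)
$\left(-20\right) 128 + L{\left(2,0 + m 2 \right)} = \left(-20\right) 128 + \left(2^{2} + 2 \left(0 - 2\right)\right) = -2560 + \left(4 + 2 \left(0 - 2\right)\right) = -2560 + \left(4 + 2 \left(-2\right)\right) = -2560 + \left(4 - 4\right) = -2560 + 0 = -2560$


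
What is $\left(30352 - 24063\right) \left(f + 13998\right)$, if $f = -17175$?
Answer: $-19980153$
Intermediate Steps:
$\left(30352 - 24063\right) \left(f + 13998\right) = \left(30352 - 24063\right) \left(-17175 + 13998\right) = 6289 \left(-3177\right) = -19980153$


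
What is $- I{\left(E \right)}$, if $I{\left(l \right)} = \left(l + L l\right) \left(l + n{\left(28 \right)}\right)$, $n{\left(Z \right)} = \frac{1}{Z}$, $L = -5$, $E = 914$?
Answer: $\frac{23392002}{7} \approx 3.3417 \cdot 10^{6}$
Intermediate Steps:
$I{\left(l \right)} = - 4 l \left(\frac{1}{28} + l\right)$ ($I{\left(l \right)} = \left(l - 5 l\right) \left(l + \frac{1}{28}\right) = - 4 l \left(l + \frac{1}{28}\right) = - 4 l \left(\frac{1}{28} + l\right)$)
$- I{\left(E \right)} = - \frac{914 \left(-1 - 25592\right)}{7} = - \frac{914 \left(-25593\right)}{7} = \left(-1\right) \left(- \frac{23392002}{7}\right) = \frac{23392002}{7}$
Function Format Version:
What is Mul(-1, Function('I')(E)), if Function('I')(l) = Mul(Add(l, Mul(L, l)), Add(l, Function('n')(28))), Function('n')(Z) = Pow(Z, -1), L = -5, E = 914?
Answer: Rational(23392002, 7) ≈ 3.3417e+6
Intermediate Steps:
Function('I')(l) = Mul(-4, l, Add(Rational(1, 28), l)) (Function('I')(l) = Mul(Add(l, Mul(-5, l)), Add(l, Pow(28, -1))) = Mul(Mul(-4, l), Add(l, Rational(1, 28))) = Mul(Mul(-4, l), Add(Rational(1, 28), l)) = Mul(-4, l, Add(Rational(1, 28), l)))
Mul(-1, Function('I')(E)) = Mul(-1, Mul(Rational(1, 7), 914, Add(-1, Mul(-28, 914)))) = Mul(-1, Mul(Rational(1, 7), 914, Add(-1, -25592))) = Mul(-1, Mul(Rational(1, 7), 914, -25593)) = Mul(-1, Rational(-23392002, 7)) = Rational(23392002, 7)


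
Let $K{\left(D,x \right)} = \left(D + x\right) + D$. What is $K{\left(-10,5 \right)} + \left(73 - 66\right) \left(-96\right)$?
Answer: $-687$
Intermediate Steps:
$K{\left(D,x \right)} = x + 2 D$
$K{\left(-10,5 \right)} + \left(73 - 66\right) \left(-96\right) = \left(5 + 2 \left(-10\right)\right) + \left(73 - 66\right) \left(-96\right) = \left(5 - 20\right) + 7 \left(-96\right) = -15 - 672 = -687$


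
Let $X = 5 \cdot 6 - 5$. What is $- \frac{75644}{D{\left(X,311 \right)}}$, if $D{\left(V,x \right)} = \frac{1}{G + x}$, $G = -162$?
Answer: $-11270956$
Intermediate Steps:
$X = 25$ ($X = 30 - 5 = 25$)
$D{\left(V,x \right)} = \frac{1}{-162 + x}$
$- \frac{75644}{D{\left(X,311 \right)}} = - \frac{75644}{\frac{1}{-162 + 311}} = - \frac{75644}{\frac{1}{149}} = - 75644 \frac{1}{\frac{1}{149}} = \left(-75644\right) 149 = -11270956$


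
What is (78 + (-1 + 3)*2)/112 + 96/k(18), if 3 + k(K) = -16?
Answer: -4597/1064 ≈ -4.3205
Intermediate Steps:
k(K) = -19 (k(K) = -3 - 16 = -19)
(78 + (-1 + 3)*2)/112 + 96/k(18) = (78 + (-1 + 3)*2)/112 + 96/(-19) = (78 + 2*2)*(1/112) + 96*(-1/19) = (78 + 4)*(1/112) - 96/19 = 82*(1/112) - 96/19 = 41/56 - 96/19 = -4597/1064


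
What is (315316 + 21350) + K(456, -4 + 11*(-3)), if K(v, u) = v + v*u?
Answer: 320250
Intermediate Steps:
K(v, u) = v + u*v
(315316 + 21350) + K(456, -4 + 11*(-3)) = (315316 + 21350) + 456*(1 + (-4 + 11*(-3))) = 336666 + 456*(1 + (-4 - 33)) = 336666 + 456*(1 - 37) = 336666 + 456*(-36) = 336666 - 16416 = 320250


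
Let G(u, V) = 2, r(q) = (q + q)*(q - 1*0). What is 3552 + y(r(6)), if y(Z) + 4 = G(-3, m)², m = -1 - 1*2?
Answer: 3552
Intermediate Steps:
m = -3 (m = -1 - 2 = -3)
r(q) = 2*q² (r(q) = (2*q)*(q + 0) = (2*q)*q = 2*q²)
y(Z) = 0 (y(Z) = -4 + 2² = -4 + 4 = 0)
3552 + y(r(6)) = 3552 + 0 = 3552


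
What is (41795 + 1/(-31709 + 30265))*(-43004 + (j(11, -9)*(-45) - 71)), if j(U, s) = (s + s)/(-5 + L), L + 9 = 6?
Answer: -10423088533195/5776 ≈ -1.8046e+9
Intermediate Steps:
L = -3 (L = -9 + 6 = -3)
j(U, s) = -s/4 (j(U, s) = (s + s)/(-5 - 3) = (2*s)/(-8) = (2*s)*(-1/8) = -s/4)
(41795 + 1/(-31709 + 30265))*(-43004 + (j(11, -9)*(-45) - 71)) = (41795 + 1/(-31709 + 30265))*(-43004 + (-1/4*(-9)*(-45) - 71)) = (41795 + 1/(-1444))*(-43004 + ((9/4)*(-45) - 71)) = (41795 - 1/1444)*(-43004 + (-405/4 - 71)) = 60351979*(-43004 - 689/4)/1444 = (60351979/1444)*(-172705/4) = -10423088533195/5776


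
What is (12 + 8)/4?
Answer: 5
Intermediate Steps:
(12 + 8)/4 = (¼)*20 = 5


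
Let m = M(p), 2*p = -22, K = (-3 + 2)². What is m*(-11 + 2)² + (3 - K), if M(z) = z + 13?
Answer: 164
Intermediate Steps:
K = 1 (K = (-1)² = 1)
p = -11 (p = (½)*(-22) = -11)
M(z) = 13 + z
m = 2 (m = 13 - 11 = 2)
m*(-11 + 2)² + (3 - K) = 2*(-11 + 2)² + (3 - 1*1) = 2*(-9)² + (3 - 1) = 2*81 + 2 = 162 + 2 = 164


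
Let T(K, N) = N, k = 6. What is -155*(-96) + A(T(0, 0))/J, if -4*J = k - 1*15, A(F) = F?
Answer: 14880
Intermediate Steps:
J = 9/4 (J = -(6 - 1*15)/4 = -(6 - 15)/4 = -¼*(-9) = 9/4 ≈ 2.2500)
-155*(-96) + A(T(0, 0))/J = -155*(-96) + 0/(9/4) = 14880 + 0*(4/9) = 14880 + 0 = 14880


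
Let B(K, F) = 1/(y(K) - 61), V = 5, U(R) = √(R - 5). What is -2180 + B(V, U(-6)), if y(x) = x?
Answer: -122081/56 ≈ -2180.0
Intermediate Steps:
U(R) = √(-5 + R)
B(K, F) = 1/(-61 + K) (B(K, F) = 1/(K - 61) = 1/(-61 + K))
-2180 + B(V, U(-6)) = -2180 + 1/(-61 + 5) = -2180 + 1/(-56) = -2180 - 1/56 = -122081/56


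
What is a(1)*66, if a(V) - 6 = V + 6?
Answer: 858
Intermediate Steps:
a(V) = 12 + V (a(V) = 6 + (V + 6) = 6 + (6 + V) = 12 + V)
a(1)*66 = (12 + 1)*66 = 13*66 = 858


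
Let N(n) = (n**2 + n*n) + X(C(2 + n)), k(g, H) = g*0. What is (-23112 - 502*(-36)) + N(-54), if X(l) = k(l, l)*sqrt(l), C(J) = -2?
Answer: 792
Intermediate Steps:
k(g, H) = 0
X(l) = 0 (X(l) = 0*sqrt(l) = 0)
N(n) = 2*n**2 (N(n) = (n**2 + n*n) + 0 = (n**2 + n**2) + 0 = 2*n**2 + 0 = 2*n**2)
(-23112 - 502*(-36)) + N(-54) = (-23112 - 502*(-36)) + 2*(-54)**2 = (-23112 + 18072) + 2*2916 = -5040 + 5832 = 792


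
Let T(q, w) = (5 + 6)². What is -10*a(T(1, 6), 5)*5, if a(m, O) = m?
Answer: -6050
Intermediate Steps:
T(q, w) = 121 (T(q, w) = 11² = 121)
-10*a(T(1, 6), 5)*5 = -10*121*5 = -1210*5 = -6050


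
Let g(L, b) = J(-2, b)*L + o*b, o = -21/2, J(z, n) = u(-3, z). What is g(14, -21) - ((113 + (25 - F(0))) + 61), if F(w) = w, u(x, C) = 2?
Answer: 99/2 ≈ 49.500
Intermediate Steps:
J(z, n) = 2
o = -21/2 (o = -21*½ = -21/2 ≈ -10.500)
g(L, b) = 2*L - 21*b/2
g(14, -21) - ((113 + (25 - F(0))) + 61) = (2*14 - 21/2*(-21)) - ((113 + (25 - 1*0)) + 61) = (28 + 441/2) - ((113 + (25 + 0)) + 61) = 497/2 - ((113 + 25) + 61) = 497/2 - (138 + 61) = 497/2 - 1*199 = 497/2 - 199 = 99/2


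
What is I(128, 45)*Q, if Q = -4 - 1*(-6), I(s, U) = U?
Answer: 90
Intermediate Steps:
Q = 2 (Q = -4 + 6 = 2)
I(128, 45)*Q = 45*2 = 90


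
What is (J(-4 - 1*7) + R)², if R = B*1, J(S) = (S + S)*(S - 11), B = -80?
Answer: 163216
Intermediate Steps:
J(S) = 2*S*(-11 + S) (J(S) = (2*S)*(-11 + S) = 2*S*(-11 + S))
R = -80 (R = -80*1 = -80)
(J(-4 - 1*7) + R)² = (2*(-4 - 1*7)*(-11 + (-4 - 1*7)) - 80)² = (2*(-4 - 7)*(-11 + (-4 - 7)) - 80)² = (2*(-11)*(-11 - 11) - 80)² = (2*(-11)*(-22) - 80)² = (484 - 80)² = 404² = 163216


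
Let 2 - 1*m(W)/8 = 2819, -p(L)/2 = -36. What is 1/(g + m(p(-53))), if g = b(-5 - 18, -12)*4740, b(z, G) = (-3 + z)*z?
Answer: 1/2811984 ≈ 3.5562e-7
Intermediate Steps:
p(L) = 72 (p(L) = -2*(-36) = 72)
b(z, G) = z*(-3 + z)
m(W) = -22536 (m(W) = 16 - 8*2819 = 16 - 22552 = -22536)
g = 2834520 (g = ((-5 - 18)*(-3 + (-5 - 18)))*4740 = -23*(-3 - 23)*4740 = -23*(-26)*4740 = 598*4740 = 2834520)
1/(g + m(p(-53))) = 1/(2834520 - 22536) = 1/2811984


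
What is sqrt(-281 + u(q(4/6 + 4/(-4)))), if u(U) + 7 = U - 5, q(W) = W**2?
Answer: 2*I*sqrt(659)/3 ≈ 17.114*I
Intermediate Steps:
u(U) = -12 + U (u(U) = -7 + (U - 5) = -7 + (-5 + U) = -12 + U)
sqrt(-281 + u(q(4/6 + 4/(-4)))) = sqrt(-281 + (-12 + (4/6 + 4/(-4))**2)) = sqrt(-281 + (-12 + (4*(1/6) + 4*(-1/4))**2)) = sqrt(-281 + (-12 + (2/3 - 1)**2)) = sqrt(-281 + (-12 + (-1/3)**2)) = sqrt(-281 + (-12 + 1/9)) = sqrt(-281 - 107/9) = sqrt(-2636/9) = 2*I*sqrt(659)/3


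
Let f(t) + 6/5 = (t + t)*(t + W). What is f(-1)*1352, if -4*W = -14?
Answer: -41912/5 ≈ -8382.4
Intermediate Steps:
W = 7/2 (W = -¼*(-14) = 7/2 ≈ 3.5000)
f(t) = -6/5 + 2*t*(7/2 + t) (f(t) = -6/5 + (t + t)*(t + 7/2) = -6/5 + (2*t)*(7/2 + t) = -6/5 + 2*t*(7/2 + t))
f(-1)*1352 = (-6/5 + 2*(-1)² + 7*(-1))*1352 = (-6/5 + 2*1 - 7)*1352 = (-6/5 + 2 - 7)*1352 = -31/5*1352 = -41912/5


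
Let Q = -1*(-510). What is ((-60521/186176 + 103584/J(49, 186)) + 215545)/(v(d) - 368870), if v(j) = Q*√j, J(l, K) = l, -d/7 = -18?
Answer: -14648697343006029/24819431279649664 - 60759907107651*√14/24819431279649664 ≈ -0.59937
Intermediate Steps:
d = 126 (d = -7*(-18) = 126)
Q = 510
v(j) = 510*√j
((-60521/186176 + 103584/J(49, 186)) + 215545)/(v(d) - 368870) = ((-60521/186176 + 103584/49) + 215545)/(510*√126 - 368870) = ((-60521*1/186176 + 103584*(1/49)) + 215545)/(510*(3*√14) - 368870) = ((-60521/186176 + 103584/49) + 215545)/(1530*√14 - 368870) = (19281889255/9122624 + 215545)/(-368870 + 1530*√14) = 1985617879335/(9122624*(-368870 + 1530*√14))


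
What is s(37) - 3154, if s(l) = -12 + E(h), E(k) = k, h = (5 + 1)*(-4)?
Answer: -3190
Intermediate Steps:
h = -24 (h = 6*(-4) = -24)
s(l) = -36 (s(l) = -12 - 24 = -36)
s(37) - 3154 = -36 - 3154 = -3190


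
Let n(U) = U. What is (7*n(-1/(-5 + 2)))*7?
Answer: 49/3 ≈ 16.333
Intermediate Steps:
(7*n(-1/(-5 + 2)))*7 = (7*(-1/(-5 + 2)))*7 = (7*(-1/(-3)))*7 = (7*(-1*(-⅓)))*7 = (7*(⅓))*7 = (7/3)*7 = 49/3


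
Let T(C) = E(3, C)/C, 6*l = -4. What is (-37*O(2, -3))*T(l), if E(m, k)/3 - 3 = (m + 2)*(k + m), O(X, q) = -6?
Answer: -14652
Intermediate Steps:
l = -2/3 (l = (1/6)*(-4) = -2/3 ≈ -0.66667)
E(m, k) = 9 + 3*(2 + m)*(k + m) (E(m, k) = 9 + 3*((m + 2)*(k + m)) = 9 + 3*((2 + m)*(k + m)) = 9 + 3*(2 + m)*(k + m))
T(C) = (54 + 15*C)/C (T(C) = (9 + 3*3**2 + 6*C + 6*3 + 3*C*3)/C = (9 + 3*9 + 6*C + 18 + 9*C)/C = (9 + 27 + 6*C + 18 + 9*C)/C = (54 + 15*C)/C)
(-37*O(2, -3))*T(l) = (-37*(-6))*(15 + 54/(-2/3)) = 222*(15 + 54*(-3/2)) = 222*(15 - 81) = 222*(-66) = -14652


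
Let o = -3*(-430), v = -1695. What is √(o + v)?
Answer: 9*I*√5 ≈ 20.125*I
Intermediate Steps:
o = 1290
√(o + v) = √(1290 - 1695) = √(-405) = 9*I*√5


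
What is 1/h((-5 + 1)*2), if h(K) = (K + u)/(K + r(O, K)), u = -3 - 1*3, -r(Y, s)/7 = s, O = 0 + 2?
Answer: -24/7 ≈ -3.4286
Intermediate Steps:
O = 2
r(Y, s) = -7*s
u = -6 (u = -3 - 3 = -6)
h(K) = -(-6 + K)/(6*K) (h(K) = (K - 6)/(K - 7*K) = (-6 + K)/((-6*K)) = (-6 + K)*(-1/(6*K)) = -(-6 + K)/(6*K))
1/h((-5 + 1)*2) = 1/((6 - (-5 + 1)*2)/(6*(((-5 + 1)*2)))) = 1/((6 - (-4)*2)/(6*((-4*2)))) = 1/((⅙)*(6 - 1*(-8))/(-8)) = 1/((⅙)*(-⅛)*(6 + 8)) = 1/((⅙)*(-⅛)*14) = 1/(-7/24) = -24/7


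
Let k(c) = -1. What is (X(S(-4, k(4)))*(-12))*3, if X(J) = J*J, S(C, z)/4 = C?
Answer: -9216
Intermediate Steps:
S(C, z) = 4*C
X(J) = J²
(X(S(-4, k(4)))*(-12))*3 = ((4*(-4))²*(-12))*3 = ((-16)²*(-12))*3 = (256*(-12))*3 = -3072*3 = -9216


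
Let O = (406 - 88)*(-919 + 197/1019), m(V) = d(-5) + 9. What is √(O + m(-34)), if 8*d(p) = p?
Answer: I*√4854082605034/4076 ≈ 540.53*I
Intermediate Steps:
d(p) = p/8
m(V) = 67/8 (m(V) = (⅛)*(-5) + 9 = -5/8 + 9 = 67/8)
O = -297731952/1019 (O = 318*(-919 + 197*(1/1019)) = 318*(-919 + 197/1019) = 318*(-936264/1019) = -297731952/1019 ≈ -2.9218e+5)
√(O + m(-34)) = √(-297731952/1019 + 67/8) = √(-2381787343/8152) = I*√4854082605034/4076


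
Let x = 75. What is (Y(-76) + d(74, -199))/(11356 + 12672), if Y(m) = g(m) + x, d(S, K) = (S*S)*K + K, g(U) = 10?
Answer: -544919/12014 ≈ -45.357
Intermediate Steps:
d(S, K) = K + K*S² (d(S, K) = S²*K + K = K*S² + K = K + K*S²)
Y(m) = 85 (Y(m) = 10 + 75 = 85)
(Y(-76) + d(74, -199))/(11356 + 12672) = (85 - 199*(1 + 74²))/(11356 + 12672) = (85 - 199*(1 + 5476))/24028 = (85 - 199*5477)*(1/24028) = (85 - 1089923)*(1/24028) = -1089838*1/24028 = -544919/12014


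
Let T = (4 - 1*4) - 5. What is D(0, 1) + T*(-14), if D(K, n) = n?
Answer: 71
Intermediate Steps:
T = -5 (T = (4 - 4) - 5 = 0 - 5 = -5)
D(0, 1) + T*(-14) = 1 - 5*(-14) = 1 + 70 = 71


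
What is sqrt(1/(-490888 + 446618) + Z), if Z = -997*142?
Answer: I*sqrt(277461383028870)/44270 ≈ 376.26*I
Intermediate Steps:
Z = -141574
sqrt(1/(-490888 + 446618) + Z) = sqrt(1/(-490888 + 446618) - 141574) = sqrt(1/(-44270) - 141574) = sqrt(-1/44270 - 141574) = sqrt(-6267480981/44270) = I*sqrt(277461383028870)/44270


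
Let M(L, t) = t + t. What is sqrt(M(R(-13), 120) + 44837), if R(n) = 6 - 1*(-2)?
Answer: sqrt(45077) ≈ 212.31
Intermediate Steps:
R(n) = 8 (R(n) = 6 + 2 = 8)
M(L, t) = 2*t
sqrt(M(R(-13), 120) + 44837) = sqrt(2*120 + 44837) = sqrt(240 + 44837) = sqrt(45077)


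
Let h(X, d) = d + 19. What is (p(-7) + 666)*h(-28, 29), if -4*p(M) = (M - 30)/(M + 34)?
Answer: 287860/9 ≈ 31984.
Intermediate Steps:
p(M) = -(-30 + M)/(4*(34 + M)) (p(M) = -(M - 30)/(4*(M + 34)) = -(-30 + M)/(4*(34 + M)))
h(X, d) = 19 + d
(p(-7) + 666)*h(-28, 29) = ((30 - 1*(-7))/(4*(34 - 7)) + 666)*(19 + 29) = ((1/4)*(30 + 7)/27 + 666)*48 = ((1/4)*(1/27)*37 + 666)*48 = (37/108 + 666)*48 = (71965/108)*48 = 287860/9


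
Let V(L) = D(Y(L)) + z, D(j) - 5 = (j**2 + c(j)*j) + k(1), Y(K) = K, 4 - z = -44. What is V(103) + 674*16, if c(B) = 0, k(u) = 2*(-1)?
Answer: 21444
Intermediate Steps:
k(u) = -2
z = 48 (z = 4 - 1*(-44) = 4 + 44 = 48)
D(j) = 3 + j**2 (D(j) = 5 + ((j**2 + 0*j) - 2) = 5 + ((j**2 + 0) - 2) = 5 + (j**2 - 2) = 5 + (-2 + j**2) = 3 + j**2)
V(L) = 51 + L**2 (V(L) = (3 + L**2) + 48 = 51 + L**2)
V(103) + 674*16 = (51 + 103**2) + 674*16 = (51 + 10609) + 10784 = 10660 + 10784 = 21444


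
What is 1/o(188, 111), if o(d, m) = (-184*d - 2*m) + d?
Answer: -1/34626 ≈ -2.8880e-5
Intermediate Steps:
o(d, m) = -183*d - 2*m
1/o(188, 111) = 1/(-183*188 - 2*111) = 1/(-34404 - 222) = 1/(-34626) = -1/34626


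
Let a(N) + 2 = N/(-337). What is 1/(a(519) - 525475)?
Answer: -337/177086268 ≈ -1.9030e-6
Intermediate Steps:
a(N) = -2 - N/337 (a(N) = -2 + N/(-337) = -2 + N*(-1/337) = -2 - N/337)
1/(a(519) - 525475) = 1/((-2 - 1/337*519) - 525475) = 1/((-2 - 519/337) - 525475) = 1/(-1193/337 - 525475) = 1/(-177086268/337) = -337/177086268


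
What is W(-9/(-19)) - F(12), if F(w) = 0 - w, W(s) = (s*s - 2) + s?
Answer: 3862/361 ≈ 10.698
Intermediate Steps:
W(s) = -2 + s + s² (W(s) = (s² - 2) + s = (-2 + s²) + s = -2 + s + s²)
F(w) = -w
W(-9/(-19)) - F(12) = (-2 - 9/(-19) + (-9/(-19))²) - (-1)*12 = (-2 - 9*(-1/19) + (-9*(-1/19))²) - 1*(-12) = (-2 + 9/19 + (9/19)²) + 12 = (-2 + 9/19 + 81/361) + 12 = -470/361 + 12 = 3862/361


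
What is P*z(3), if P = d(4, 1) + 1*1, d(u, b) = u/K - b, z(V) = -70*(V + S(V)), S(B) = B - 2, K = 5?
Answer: -224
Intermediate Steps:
S(B) = -2 + B
z(V) = 140 - 140*V (z(V) = -70*(V + (-2 + V)) = -70*(-2 + 2*V) = 140 - 140*V)
d(u, b) = -b + u/5 (d(u, b) = u/5 - b = -b + u/5)
P = ⅘ (P = (-1*1 + (⅕)*4) + 1*1 = (-1 + ⅘) + 1 = -⅕ + 1 = ⅘ ≈ 0.80000)
P*z(3) = 4*(140 - 140*3)/5 = 4*(140 - 420)/5 = (⅘)*(-280) = -224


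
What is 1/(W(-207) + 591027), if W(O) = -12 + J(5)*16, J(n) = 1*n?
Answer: 1/591095 ≈ 1.6918e-6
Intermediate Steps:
J(n) = n
W(O) = 68 (W(O) = -12 + 5*16 = -12 + 80 = 68)
1/(W(-207) + 591027) = 1/(68 + 591027) = 1/591095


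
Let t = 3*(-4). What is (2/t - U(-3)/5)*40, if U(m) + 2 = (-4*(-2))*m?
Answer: 604/3 ≈ 201.33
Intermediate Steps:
t = -12
U(m) = -2 + 8*m (U(m) = -2 + (-4*(-2))*m = -2 + 8*m)
(2/t - U(-3)/5)*40 = (2/(-12) - (-2 + 8*(-3))/5)*40 = (2*(-1/12) - (-2 - 24)*(⅕))*40 = (-⅙ - 1*(-26)*(⅕))*40 = (-⅙ + 26*(⅕))*40 = (-⅙ + 26/5)*40 = (151/30)*40 = 604/3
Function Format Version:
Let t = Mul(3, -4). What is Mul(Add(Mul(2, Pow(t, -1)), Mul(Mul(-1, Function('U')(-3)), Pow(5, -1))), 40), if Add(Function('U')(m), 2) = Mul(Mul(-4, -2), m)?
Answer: Rational(604, 3) ≈ 201.33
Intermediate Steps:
t = -12
Function('U')(m) = Add(-2, Mul(8, m)) (Function('U')(m) = Add(-2, Mul(Mul(-4, -2), m)) = Add(-2, Mul(8, m)))
Mul(Add(Mul(2, Pow(t, -1)), Mul(Mul(-1, Function('U')(-3)), Pow(5, -1))), 40) = Mul(Add(Mul(2, Pow(-12, -1)), Mul(Mul(-1, Add(-2, Mul(8, -3))), Pow(5, -1))), 40) = Mul(Add(Mul(2, Rational(-1, 12)), Mul(Mul(-1, Add(-2, -24)), Rational(1, 5))), 40) = Mul(Add(Rational(-1, 6), Mul(Mul(-1, -26), Rational(1, 5))), 40) = Mul(Add(Rational(-1, 6), Mul(26, Rational(1, 5))), 40) = Mul(Add(Rational(-1, 6), Rational(26, 5)), 40) = Mul(Rational(151, 30), 40) = Rational(604, 3)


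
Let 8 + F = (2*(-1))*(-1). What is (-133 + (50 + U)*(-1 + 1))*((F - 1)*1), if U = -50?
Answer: 931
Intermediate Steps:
F = -6 (F = -8 + (2*(-1))*(-1) = -8 - 2*(-1) = -8 + 2 = -6)
(-133 + (50 + U)*(-1 + 1))*((F - 1)*1) = (-133 + (50 - 50)*(-1 + 1))*((-6 - 1)*1) = (-133 + 0*0)*(-7*1) = (-133 + 0)*(-7) = -133*(-7) = 931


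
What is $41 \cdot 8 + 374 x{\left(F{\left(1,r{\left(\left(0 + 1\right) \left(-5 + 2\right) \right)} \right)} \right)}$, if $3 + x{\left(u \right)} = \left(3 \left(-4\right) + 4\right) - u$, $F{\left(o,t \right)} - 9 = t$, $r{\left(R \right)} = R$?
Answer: $-6030$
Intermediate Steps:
$F{\left(o,t \right)} = 9 + t$
$x{\left(u \right)} = -11 - u$ ($x{\left(u \right)} = -3 - \left(8 + u\right) = -11 - u$)
$41 \cdot 8 + 374 x{\left(F{\left(1,r{\left(\left(0 + 1\right) \left(-5 + 2\right) \right)} \right)} \right)} = 41 \cdot 8 + 374 \left(-11 - \left(9 + \left(0 + 1\right) \left(-5 + 2\right)\right)\right) = 328 + 374 \left(-11 - \left(9 + 1 \left(-3\right)\right)\right) = 328 + 374 \left(-11 - \left(9 - 3\right)\right) = 328 + 374 \left(-11 - 6\right) = 328 + 374 \left(-17\right) = 328 - 6358 = -6030$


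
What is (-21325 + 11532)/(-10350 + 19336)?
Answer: -9793/8986 ≈ -1.0898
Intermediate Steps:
(-21325 + 11532)/(-10350 + 19336) = -9793/8986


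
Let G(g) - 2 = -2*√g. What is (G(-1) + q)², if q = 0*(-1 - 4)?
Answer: -8*I ≈ -8.0*I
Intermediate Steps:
q = 0 (q = 0*(-5) = 0)
G(g) = 2 - 2*√g
(G(-1) + q)² = ((2 - 2*I) + 0)² = (2 - 2*I)²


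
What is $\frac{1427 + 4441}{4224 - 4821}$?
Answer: $- \frac{1956}{199} \approx -9.8291$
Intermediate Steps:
$\frac{1427 + 4441}{4224 - 4821} = \frac{5868}{-597} = 5868 \left(- \frac{1}{597}\right) = - \frac{1956}{199}$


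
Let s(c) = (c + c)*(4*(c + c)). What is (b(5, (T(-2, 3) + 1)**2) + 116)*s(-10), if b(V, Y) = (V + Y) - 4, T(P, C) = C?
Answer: 212800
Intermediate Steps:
s(c) = 16*c**2 (s(c) = (2*c)*(4*(2*c)) = (2*c)*(8*c) = 16*c**2)
b(V, Y) = -4 + V + Y
(b(5, (T(-2, 3) + 1)**2) + 116)*s(-10) = ((-4 + 5 + (3 + 1)**2) + 116)*(16*(-10)**2) = ((-4 + 5 + 4**2) + 116)*(16*100) = ((-4 + 5 + 16) + 116)*1600 = (17 + 116)*1600 = 133*1600 = 212800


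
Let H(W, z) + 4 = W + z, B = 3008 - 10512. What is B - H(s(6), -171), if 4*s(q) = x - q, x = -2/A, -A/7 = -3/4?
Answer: -307751/42 ≈ -7327.4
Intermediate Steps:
A = 21/4 (A = -(-21)/4 = -7*(-¾) = 21/4 ≈ 5.2500)
B = -7504
x = -8/21 (x = -2/21/4 = -2*4/21 = -8/21 ≈ -0.38095)
s(q) = -2/21 - q/4 (s(q) = (-8/21 - q)/4 = -2/21 - q/4)
H(W, z) = -4 + W + z (H(W, z) = -4 + (W + z) = -4 + W + z)
B - H(s(6), -171) = -7504 - (-4 + (-2/21 - ¼*6) - 171) = -7504 - (-4 + (-2/21 - 3/2) - 171) = -7504 - (-4 - 67/42 - 171) = -7504 - 1*(-7417/42) = -7504 + 7417/42 = -307751/42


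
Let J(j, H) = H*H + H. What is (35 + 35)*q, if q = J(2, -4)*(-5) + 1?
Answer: -4130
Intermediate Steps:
J(j, H) = H + H² (J(j, H) = H² + H = H + H²)
q = -59 (q = -4*(1 - 4)*(-5) + 1 = -4*(-3)*(-5) + 1 = 12*(-5) + 1 = -60 + 1 = -59)
(35 + 35)*q = (35 + 35)*(-59) = 70*(-59) = -4130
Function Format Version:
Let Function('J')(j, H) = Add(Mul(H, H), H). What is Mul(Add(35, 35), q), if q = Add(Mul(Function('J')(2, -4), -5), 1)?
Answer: -4130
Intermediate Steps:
Function('J')(j, H) = Add(H, Pow(H, 2)) (Function('J')(j, H) = Add(Pow(H, 2), H) = Add(H, Pow(H, 2)))
q = -59 (q = Add(Mul(Mul(-4, Add(1, -4)), -5), 1) = Add(Mul(Mul(-4, -3), -5), 1) = Add(Mul(12, -5), 1) = Add(-60, 1) = -59)
Mul(Add(35, 35), q) = Mul(Add(35, 35), -59) = Mul(70, -59) = -4130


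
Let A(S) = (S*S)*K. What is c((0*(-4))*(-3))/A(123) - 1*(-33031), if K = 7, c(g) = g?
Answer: 33031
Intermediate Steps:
A(S) = 7*S² (A(S) = (S*S)*7 = S²*7 = 7*S²)
c((0*(-4))*(-3))/A(123) - 1*(-33031) = ((0*(-4))*(-3))/((7*123²)) - 1*(-33031) = (0*(-3))/((7*15129)) + 33031 = 0/105903 + 33031 = 0*(1/105903) + 33031 = 0 + 33031 = 33031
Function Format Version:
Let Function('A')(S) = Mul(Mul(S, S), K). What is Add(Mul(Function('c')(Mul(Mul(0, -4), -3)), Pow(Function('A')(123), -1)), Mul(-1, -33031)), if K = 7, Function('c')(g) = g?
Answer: 33031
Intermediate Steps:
Function('A')(S) = Mul(7, Pow(S, 2)) (Function('A')(S) = Mul(Mul(S, S), 7) = Mul(Pow(S, 2), 7) = Mul(7, Pow(S, 2)))
Add(Mul(Function('c')(Mul(Mul(0, -4), -3)), Pow(Function('A')(123), -1)), Mul(-1, -33031)) = Add(Mul(Mul(Mul(0, -4), -3), Pow(Mul(7, Pow(123, 2)), -1)), Mul(-1, -33031)) = Add(Mul(Mul(0, -3), Pow(Mul(7, 15129), -1)), 33031) = Add(Mul(0, Pow(105903, -1)), 33031) = Add(Mul(0, Rational(1, 105903)), 33031) = Add(0, 33031) = 33031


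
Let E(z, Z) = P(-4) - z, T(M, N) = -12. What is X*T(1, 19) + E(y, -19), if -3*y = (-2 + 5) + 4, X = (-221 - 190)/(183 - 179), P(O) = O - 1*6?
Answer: 3676/3 ≈ 1225.3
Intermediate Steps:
P(O) = -6 + O (P(O) = O - 6 = -6 + O)
X = -411/4 ≈ -102.75
y = -7/3 (y = -((-2 + 5) + 4)/3 = -(3 + 4)/3 = -⅓*7 = -7/3 ≈ -2.3333)
E(z, Z) = -10 - z (E(z, Z) = (-6 - 4) - z = -10 - z)
X*T(1, 19) + E(y, -19) = -411/4*(-12) + (-10 - 1*(-7/3)) = 1233 + (-10 + 7/3) = 1233 - 23/3 = 3676/3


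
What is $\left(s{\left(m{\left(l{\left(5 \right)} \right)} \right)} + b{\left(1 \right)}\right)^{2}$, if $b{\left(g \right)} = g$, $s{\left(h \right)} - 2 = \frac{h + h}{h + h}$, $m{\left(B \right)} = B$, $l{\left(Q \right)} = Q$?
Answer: $16$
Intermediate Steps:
$s{\left(h \right)} = 3$ ($s{\left(h \right)} = 2 + \frac{h + h}{h + h} = 2 + \frac{2 h}{2 h} = 2 + 2 h \frac{1}{2 h} = 2 + 1 = 3$)
$\left(s{\left(m{\left(l{\left(5 \right)} \right)} \right)} + b{\left(1 \right)}\right)^{2} = \left(3 + 1\right)^{2} = 4^{2} = 16$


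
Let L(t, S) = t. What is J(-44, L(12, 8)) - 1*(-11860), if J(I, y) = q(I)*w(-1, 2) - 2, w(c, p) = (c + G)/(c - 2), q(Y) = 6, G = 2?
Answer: 11856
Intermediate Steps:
w(c, p) = (2 + c)/(-2 + c) (w(c, p) = (c + 2)/(c - 2) = (2 + c)/(-2 + c))
J(I, y) = -4 (J(I, y) = 6*((2 - 1)/(-2 - 1)) - 2 = 6*(1/(-3)) - 2 = 6*(-1/3*1) - 2 = 6*(-1/3) - 2 = -2 - 2 = -4)
J(-44, L(12, 8)) - 1*(-11860) = -4 - 1*(-11860) = -4 + 11860 = 11856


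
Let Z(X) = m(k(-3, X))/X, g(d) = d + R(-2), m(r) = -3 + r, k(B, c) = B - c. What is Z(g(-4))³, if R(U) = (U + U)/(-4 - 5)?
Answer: 1331/4096 ≈ 0.32495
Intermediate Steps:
R(U) = -2*U/9 (R(U) = (2*U)/(-9) = (2*U)*(-⅑) = -2*U/9)
g(d) = 4/9 + d (g(d) = d - 2/9*(-2) = d + 4/9 = 4/9 + d)
Z(X) = (-6 - X)/X (Z(X) = (-3 + (-3 - X))/X = (-6 - X)/X)
Z(g(-4))³ = ((-6 - (4/9 - 4))/(4/9 - 4))³ = ((-6 - 1*(-32/9))/(-32/9))³ = (-9*(-6 + 32/9)/32)³ = (-9/32*(-22/9))³ = (11/16)³ = 1331/4096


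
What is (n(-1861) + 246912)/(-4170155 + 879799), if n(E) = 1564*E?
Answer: 665923/822589 ≈ 0.80955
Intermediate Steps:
(n(-1861) + 246912)/(-4170155 + 879799) = (1564*(-1861) + 246912)/(-4170155 + 879799) = (-2910604 + 246912)/(-3290356) = -2663692*(-1/3290356) = 665923/822589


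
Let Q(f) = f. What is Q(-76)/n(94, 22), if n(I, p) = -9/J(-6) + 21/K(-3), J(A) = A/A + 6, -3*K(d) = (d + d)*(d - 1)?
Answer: 4256/219 ≈ 19.434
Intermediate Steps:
K(d) = -2*d*(-1 + d)/3 (K(d) = -(d + d)*(d - 1)/3 = -2*d*(-1 + d)/3)
J(A) = 7 (J(A) = 1 + 6 = 7)
n(I, p) = -219/56 (n(I, p) = -9/7 + 21/(((⅔)*(-3)*(1 - 1*(-3)))) = -9*⅐ + 21/(((⅔)*(-3)*(1 + 3))) = -9/7 + 21/(((⅔)*(-3)*4)) = -9/7 + 21/(-8) = -9/7 + 21*(-⅛) = -9/7 - 21/8 = -219/56)
Q(-76)/n(94, 22) = -76/(-219/56) = -76*(-56/219) = 4256/219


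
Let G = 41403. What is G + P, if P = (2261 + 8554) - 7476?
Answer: 44742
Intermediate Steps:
P = 3339 (P = 10815 - 7476 = 3339)
G + P = 41403 + 3339 = 44742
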